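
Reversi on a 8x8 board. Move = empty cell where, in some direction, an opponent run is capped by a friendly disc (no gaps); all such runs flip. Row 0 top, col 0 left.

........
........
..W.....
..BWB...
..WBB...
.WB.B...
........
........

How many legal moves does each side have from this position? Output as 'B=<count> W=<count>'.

Answer: B=5 W=6

Derivation:
-- B to move --
(1,1): flips 2 -> legal
(1,2): flips 1 -> legal
(1,3): no bracket -> illegal
(2,1): no bracket -> illegal
(2,3): flips 1 -> legal
(2,4): no bracket -> illegal
(3,1): no bracket -> illegal
(4,0): no bracket -> illegal
(4,1): flips 1 -> legal
(5,0): flips 1 -> legal
(5,3): no bracket -> illegal
(6,0): no bracket -> illegal
(6,1): no bracket -> illegal
(6,2): no bracket -> illegal
B mobility = 5
-- W to move --
(2,1): no bracket -> illegal
(2,3): no bracket -> illegal
(2,4): no bracket -> illegal
(2,5): no bracket -> illegal
(3,1): flips 1 -> legal
(3,5): flips 1 -> legal
(4,1): no bracket -> illegal
(4,5): flips 2 -> legal
(5,3): flips 2 -> legal
(5,5): flips 1 -> legal
(6,1): no bracket -> illegal
(6,2): flips 1 -> legal
(6,3): no bracket -> illegal
(6,4): no bracket -> illegal
(6,5): no bracket -> illegal
W mobility = 6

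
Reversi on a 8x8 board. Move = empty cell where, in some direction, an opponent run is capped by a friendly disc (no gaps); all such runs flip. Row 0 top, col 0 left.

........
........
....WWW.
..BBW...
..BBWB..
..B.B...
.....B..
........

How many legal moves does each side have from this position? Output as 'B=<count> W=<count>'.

Answer: B=6 W=8

Derivation:
-- B to move --
(1,3): no bracket -> illegal
(1,4): flips 3 -> legal
(1,5): flips 1 -> legal
(1,6): flips 2 -> legal
(1,7): no bracket -> illegal
(2,3): flips 1 -> legal
(2,7): no bracket -> illegal
(3,5): flips 1 -> legal
(3,6): no bracket -> illegal
(3,7): no bracket -> illegal
(5,3): no bracket -> illegal
(5,5): flips 1 -> legal
B mobility = 6
-- W to move --
(2,1): no bracket -> illegal
(2,2): flips 1 -> legal
(2,3): no bracket -> illegal
(3,1): flips 2 -> legal
(3,5): no bracket -> illegal
(3,6): no bracket -> illegal
(4,1): flips 2 -> legal
(4,6): flips 1 -> legal
(5,1): flips 2 -> legal
(5,3): no bracket -> illegal
(5,5): no bracket -> illegal
(5,6): flips 1 -> legal
(6,1): flips 2 -> legal
(6,2): no bracket -> illegal
(6,3): no bracket -> illegal
(6,4): flips 1 -> legal
(6,6): no bracket -> illegal
(7,4): no bracket -> illegal
(7,5): no bracket -> illegal
(7,6): no bracket -> illegal
W mobility = 8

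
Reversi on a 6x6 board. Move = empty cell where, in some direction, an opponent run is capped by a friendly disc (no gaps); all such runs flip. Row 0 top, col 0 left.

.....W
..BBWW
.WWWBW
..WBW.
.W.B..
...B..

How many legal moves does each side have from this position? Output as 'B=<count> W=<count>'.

Answer: B=10 W=9

Derivation:
-- B to move --
(0,3): no bracket -> illegal
(0,4): flips 1 -> legal
(1,0): flips 2 -> legal
(1,1): flips 1 -> legal
(2,0): flips 3 -> legal
(3,0): flips 1 -> legal
(3,1): flips 2 -> legal
(3,5): flips 1 -> legal
(4,0): no bracket -> illegal
(4,2): flips 2 -> legal
(4,4): flips 1 -> legal
(4,5): flips 2 -> legal
(5,0): no bracket -> illegal
(5,1): no bracket -> illegal
(5,2): no bracket -> illegal
B mobility = 10
-- W to move --
(0,1): flips 1 -> legal
(0,2): flips 1 -> legal
(0,3): flips 2 -> legal
(0,4): flips 1 -> legal
(1,1): flips 2 -> legal
(3,5): no bracket -> illegal
(4,2): flips 2 -> legal
(4,4): flips 1 -> legal
(5,2): flips 1 -> legal
(5,4): flips 1 -> legal
W mobility = 9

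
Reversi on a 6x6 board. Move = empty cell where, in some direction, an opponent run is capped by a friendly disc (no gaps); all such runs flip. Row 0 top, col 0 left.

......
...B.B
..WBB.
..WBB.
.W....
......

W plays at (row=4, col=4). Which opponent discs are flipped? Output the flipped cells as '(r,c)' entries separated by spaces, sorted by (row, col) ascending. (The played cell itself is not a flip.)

Dir NW: opp run (3,3) capped by W -> flip
Dir N: opp run (3,4) (2,4), next='.' -> no flip
Dir NE: first cell '.' (not opp) -> no flip
Dir W: first cell '.' (not opp) -> no flip
Dir E: first cell '.' (not opp) -> no flip
Dir SW: first cell '.' (not opp) -> no flip
Dir S: first cell '.' (not opp) -> no flip
Dir SE: first cell '.' (not opp) -> no flip

Answer: (3,3)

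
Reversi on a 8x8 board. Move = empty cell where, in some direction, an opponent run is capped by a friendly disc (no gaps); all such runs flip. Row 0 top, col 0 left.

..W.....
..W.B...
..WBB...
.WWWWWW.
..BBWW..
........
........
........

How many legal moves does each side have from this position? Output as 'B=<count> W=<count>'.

-- B to move --
(0,1): flips 1 -> legal
(0,3): no bracket -> illegal
(1,1): no bracket -> illegal
(1,3): no bracket -> illegal
(2,0): flips 1 -> legal
(2,1): flips 2 -> legal
(2,5): flips 1 -> legal
(2,6): no bracket -> illegal
(2,7): no bracket -> illegal
(3,0): no bracket -> illegal
(3,7): no bracket -> illegal
(4,0): no bracket -> illegal
(4,1): flips 1 -> legal
(4,6): flips 3 -> legal
(4,7): no bracket -> illegal
(5,3): no bracket -> illegal
(5,4): flips 2 -> legal
(5,5): no bracket -> illegal
(5,6): flips 2 -> legal
B mobility = 8
-- W to move --
(0,3): no bracket -> illegal
(0,4): flips 2 -> legal
(0,5): flips 2 -> legal
(1,3): flips 2 -> legal
(1,5): flips 1 -> legal
(2,5): flips 2 -> legal
(4,1): flips 2 -> legal
(5,1): flips 1 -> legal
(5,2): flips 2 -> legal
(5,3): flips 2 -> legal
(5,4): flips 1 -> legal
W mobility = 10

Answer: B=8 W=10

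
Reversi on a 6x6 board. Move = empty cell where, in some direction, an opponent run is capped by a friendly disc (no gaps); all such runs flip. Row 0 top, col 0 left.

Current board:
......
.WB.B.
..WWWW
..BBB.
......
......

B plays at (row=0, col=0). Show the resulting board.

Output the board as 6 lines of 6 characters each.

Place B at (0,0); scan 8 dirs for brackets.
Dir NW: edge -> no flip
Dir N: edge -> no flip
Dir NE: edge -> no flip
Dir W: edge -> no flip
Dir E: first cell '.' (not opp) -> no flip
Dir SW: edge -> no flip
Dir S: first cell '.' (not opp) -> no flip
Dir SE: opp run (1,1) (2,2) capped by B -> flip
All flips: (1,1) (2,2)

Answer: B.....
.BB.B.
..BWWW
..BBB.
......
......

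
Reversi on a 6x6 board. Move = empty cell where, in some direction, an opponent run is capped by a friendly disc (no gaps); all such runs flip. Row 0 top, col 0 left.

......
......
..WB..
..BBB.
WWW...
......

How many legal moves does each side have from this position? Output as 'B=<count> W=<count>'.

-- B to move --
(1,1): flips 1 -> legal
(1,2): flips 1 -> legal
(1,3): no bracket -> illegal
(2,1): flips 1 -> legal
(3,0): no bracket -> illegal
(3,1): no bracket -> illegal
(4,3): no bracket -> illegal
(5,0): flips 1 -> legal
(5,1): flips 1 -> legal
(5,2): flips 1 -> legal
(5,3): no bracket -> illegal
B mobility = 6
-- W to move --
(1,2): no bracket -> illegal
(1,3): no bracket -> illegal
(1,4): flips 2 -> legal
(2,1): no bracket -> illegal
(2,4): flips 2 -> legal
(2,5): no bracket -> illegal
(3,1): no bracket -> illegal
(3,5): no bracket -> illegal
(4,3): no bracket -> illegal
(4,4): flips 1 -> legal
(4,5): no bracket -> illegal
W mobility = 3

Answer: B=6 W=3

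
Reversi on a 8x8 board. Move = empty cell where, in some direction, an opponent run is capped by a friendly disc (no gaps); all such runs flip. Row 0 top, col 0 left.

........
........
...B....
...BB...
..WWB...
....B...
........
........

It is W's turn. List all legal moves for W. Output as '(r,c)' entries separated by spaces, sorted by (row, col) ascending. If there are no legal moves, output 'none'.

Answer: (1,3) (2,4) (2,5) (4,5) (6,5)

Derivation:
(1,2): no bracket -> illegal
(1,3): flips 2 -> legal
(1,4): no bracket -> illegal
(2,2): no bracket -> illegal
(2,4): flips 1 -> legal
(2,5): flips 1 -> legal
(3,2): no bracket -> illegal
(3,5): no bracket -> illegal
(4,5): flips 1 -> legal
(5,3): no bracket -> illegal
(5,5): no bracket -> illegal
(6,3): no bracket -> illegal
(6,4): no bracket -> illegal
(6,5): flips 1 -> legal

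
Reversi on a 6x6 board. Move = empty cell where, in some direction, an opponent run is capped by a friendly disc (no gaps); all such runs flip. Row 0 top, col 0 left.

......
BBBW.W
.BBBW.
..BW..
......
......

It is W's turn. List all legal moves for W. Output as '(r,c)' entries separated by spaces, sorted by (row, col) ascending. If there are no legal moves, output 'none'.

Answer: (0,0) (2,0) (3,1)

Derivation:
(0,0): flips 2 -> legal
(0,1): no bracket -> illegal
(0,2): no bracket -> illegal
(0,3): no bracket -> illegal
(1,4): no bracket -> illegal
(2,0): flips 3 -> legal
(3,0): no bracket -> illegal
(3,1): flips 2 -> legal
(3,4): no bracket -> illegal
(4,1): no bracket -> illegal
(4,2): no bracket -> illegal
(4,3): no bracket -> illegal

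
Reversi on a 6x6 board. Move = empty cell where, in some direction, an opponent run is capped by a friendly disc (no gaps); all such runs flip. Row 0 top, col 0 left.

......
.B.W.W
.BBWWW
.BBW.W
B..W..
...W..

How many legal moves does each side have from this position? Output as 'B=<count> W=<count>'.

-- B to move --
(0,2): no bracket -> illegal
(0,3): no bracket -> illegal
(0,4): flips 1 -> legal
(0,5): no bracket -> illegal
(1,2): no bracket -> illegal
(1,4): flips 1 -> legal
(3,4): flips 1 -> legal
(4,2): no bracket -> illegal
(4,4): flips 1 -> legal
(4,5): no bracket -> illegal
(5,2): no bracket -> illegal
(5,4): flips 1 -> legal
B mobility = 5
-- W to move --
(0,0): flips 2 -> legal
(0,1): no bracket -> illegal
(0,2): no bracket -> illegal
(1,0): flips 2 -> legal
(1,2): no bracket -> illegal
(2,0): flips 2 -> legal
(3,0): flips 2 -> legal
(4,1): flips 1 -> legal
(4,2): no bracket -> illegal
(5,0): no bracket -> illegal
(5,1): no bracket -> illegal
W mobility = 5

Answer: B=5 W=5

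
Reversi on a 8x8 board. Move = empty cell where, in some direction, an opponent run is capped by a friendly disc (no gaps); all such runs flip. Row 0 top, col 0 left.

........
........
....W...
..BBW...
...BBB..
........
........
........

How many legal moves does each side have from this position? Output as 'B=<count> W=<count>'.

-- B to move --
(1,3): no bracket -> illegal
(1,4): flips 2 -> legal
(1,5): flips 1 -> legal
(2,3): flips 1 -> legal
(2,5): flips 1 -> legal
(3,5): flips 1 -> legal
B mobility = 5
-- W to move --
(2,1): no bracket -> illegal
(2,2): no bracket -> illegal
(2,3): no bracket -> illegal
(3,1): flips 2 -> legal
(3,5): no bracket -> illegal
(3,6): no bracket -> illegal
(4,1): no bracket -> illegal
(4,2): flips 1 -> legal
(4,6): no bracket -> illegal
(5,2): flips 1 -> legal
(5,3): no bracket -> illegal
(5,4): flips 1 -> legal
(5,5): no bracket -> illegal
(5,6): flips 1 -> legal
W mobility = 5

Answer: B=5 W=5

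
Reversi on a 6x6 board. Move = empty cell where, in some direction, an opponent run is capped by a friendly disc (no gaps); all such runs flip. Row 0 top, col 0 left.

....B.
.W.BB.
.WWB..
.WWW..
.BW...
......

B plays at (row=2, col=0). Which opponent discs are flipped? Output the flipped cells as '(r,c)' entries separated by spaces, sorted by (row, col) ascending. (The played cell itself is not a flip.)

Answer: (2,1) (2,2)

Derivation:
Dir NW: edge -> no flip
Dir N: first cell '.' (not opp) -> no flip
Dir NE: opp run (1,1), next='.' -> no flip
Dir W: edge -> no flip
Dir E: opp run (2,1) (2,2) capped by B -> flip
Dir SW: edge -> no flip
Dir S: first cell '.' (not opp) -> no flip
Dir SE: opp run (3,1) (4,2), next='.' -> no flip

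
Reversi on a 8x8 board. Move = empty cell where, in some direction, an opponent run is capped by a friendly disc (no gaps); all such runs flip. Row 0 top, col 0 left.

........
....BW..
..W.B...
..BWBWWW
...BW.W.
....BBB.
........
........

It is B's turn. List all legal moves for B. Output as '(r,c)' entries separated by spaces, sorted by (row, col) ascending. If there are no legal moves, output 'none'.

Answer: (0,6) (1,1) (1,2) (1,6) (2,3) (2,6) (4,2) (4,5) (5,7)

Derivation:
(0,4): no bracket -> illegal
(0,5): no bracket -> illegal
(0,6): flips 1 -> legal
(1,1): flips 3 -> legal
(1,2): flips 1 -> legal
(1,3): no bracket -> illegal
(1,6): flips 1 -> legal
(2,1): no bracket -> illegal
(2,3): flips 1 -> legal
(2,5): no bracket -> illegal
(2,6): flips 2 -> legal
(2,7): no bracket -> illegal
(3,1): no bracket -> illegal
(4,2): flips 1 -> legal
(4,5): flips 1 -> legal
(4,7): no bracket -> illegal
(5,3): no bracket -> illegal
(5,7): flips 2 -> legal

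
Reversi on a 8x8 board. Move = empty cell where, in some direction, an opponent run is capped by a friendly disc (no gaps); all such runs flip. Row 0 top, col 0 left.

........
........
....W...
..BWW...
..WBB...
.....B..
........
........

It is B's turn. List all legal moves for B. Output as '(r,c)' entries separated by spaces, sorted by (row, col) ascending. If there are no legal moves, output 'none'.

Answer: (1,4) (2,2) (2,3) (2,5) (3,5) (4,1) (5,2)

Derivation:
(1,3): no bracket -> illegal
(1,4): flips 2 -> legal
(1,5): no bracket -> illegal
(2,2): flips 1 -> legal
(2,3): flips 1 -> legal
(2,5): flips 1 -> legal
(3,1): no bracket -> illegal
(3,5): flips 2 -> legal
(4,1): flips 1 -> legal
(4,5): no bracket -> illegal
(5,1): no bracket -> illegal
(5,2): flips 1 -> legal
(5,3): no bracket -> illegal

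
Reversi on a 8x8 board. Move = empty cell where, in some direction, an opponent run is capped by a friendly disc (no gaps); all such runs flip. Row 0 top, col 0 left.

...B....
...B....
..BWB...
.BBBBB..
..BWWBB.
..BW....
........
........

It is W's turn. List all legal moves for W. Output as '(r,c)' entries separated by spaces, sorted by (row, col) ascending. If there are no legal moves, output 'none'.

(0,2): no bracket -> illegal
(0,4): no bracket -> illegal
(1,1): flips 2 -> legal
(1,2): no bracket -> illegal
(1,4): flips 2 -> legal
(1,5): no bracket -> illegal
(2,0): flips 2 -> legal
(2,1): flips 2 -> legal
(2,5): flips 2 -> legal
(2,6): flips 1 -> legal
(3,0): no bracket -> illegal
(3,6): no bracket -> illegal
(3,7): no bracket -> illegal
(4,0): no bracket -> illegal
(4,1): flips 2 -> legal
(4,7): flips 2 -> legal
(5,1): flips 1 -> legal
(5,4): no bracket -> illegal
(5,5): no bracket -> illegal
(5,6): flips 2 -> legal
(5,7): no bracket -> illegal
(6,1): flips 1 -> legal
(6,2): no bracket -> illegal
(6,3): no bracket -> illegal

Answer: (1,1) (1,4) (2,0) (2,1) (2,5) (2,6) (4,1) (4,7) (5,1) (5,6) (6,1)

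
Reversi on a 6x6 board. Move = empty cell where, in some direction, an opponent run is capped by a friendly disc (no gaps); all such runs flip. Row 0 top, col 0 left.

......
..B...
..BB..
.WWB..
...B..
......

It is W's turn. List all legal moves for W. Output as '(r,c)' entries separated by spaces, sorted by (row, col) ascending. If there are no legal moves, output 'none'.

(0,1): no bracket -> illegal
(0,2): flips 2 -> legal
(0,3): no bracket -> illegal
(1,1): no bracket -> illegal
(1,3): flips 1 -> legal
(1,4): flips 1 -> legal
(2,1): no bracket -> illegal
(2,4): no bracket -> illegal
(3,4): flips 1 -> legal
(4,2): no bracket -> illegal
(4,4): no bracket -> illegal
(5,2): no bracket -> illegal
(5,3): no bracket -> illegal
(5,4): flips 1 -> legal

Answer: (0,2) (1,3) (1,4) (3,4) (5,4)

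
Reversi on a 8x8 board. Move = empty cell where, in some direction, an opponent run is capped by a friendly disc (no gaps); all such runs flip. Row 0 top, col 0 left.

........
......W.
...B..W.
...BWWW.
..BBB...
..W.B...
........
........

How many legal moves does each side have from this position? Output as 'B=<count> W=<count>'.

-- B to move --
(0,5): no bracket -> illegal
(0,6): no bracket -> illegal
(0,7): no bracket -> illegal
(1,5): no bracket -> illegal
(1,7): flips 2 -> legal
(2,4): flips 1 -> legal
(2,5): flips 1 -> legal
(2,7): no bracket -> illegal
(3,7): flips 3 -> legal
(4,1): no bracket -> illegal
(4,5): flips 1 -> legal
(4,6): no bracket -> illegal
(4,7): no bracket -> illegal
(5,1): no bracket -> illegal
(5,3): no bracket -> illegal
(6,1): flips 1 -> legal
(6,2): flips 1 -> legal
(6,3): no bracket -> illegal
B mobility = 7
-- W to move --
(1,2): flips 1 -> legal
(1,3): no bracket -> illegal
(1,4): no bracket -> illegal
(2,2): no bracket -> illegal
(2,4): no bracket -> illegal
(3,1): no bracket -> illegal
(3,2): flips 2 -> legal
(4,1): no bracket -> illegal
(4,5): no bracket -> illegal
(5,1): no bracket -> illegal
(5,3): flips 1 -> legal
(5,5): no bracket -> illegal
(6,3): no bracket -> illegal
(6,4): flips 2 -> legal
(6,5): no bracket -> illegal
W mobility = 4

Answer: B=7 W=4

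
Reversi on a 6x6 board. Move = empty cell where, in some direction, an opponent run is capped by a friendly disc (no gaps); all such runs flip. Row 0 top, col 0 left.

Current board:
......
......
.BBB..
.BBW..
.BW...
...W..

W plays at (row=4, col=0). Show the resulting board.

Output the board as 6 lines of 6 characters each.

Place W at (4,0); scan 8 dirs for brackets.
Dir NW: edge -> no flip
Dir N: first cell '.' (not opp) -> no flip
Dir NE: opp run (3,1) (2,2), next='.' -> no flip
Dir W: edge -> no flip
Dir E: opp run (4,1) capped by W -> flip
Dir SW: edge -> no flip
Dir S: first cell '.' (not opp) -> no flip
Dir SE: first cell '.' (not opp) -> no flip
All flips: (4,1)

Answer: ......
......
.BBB..
.BBW..
WWW...
...W..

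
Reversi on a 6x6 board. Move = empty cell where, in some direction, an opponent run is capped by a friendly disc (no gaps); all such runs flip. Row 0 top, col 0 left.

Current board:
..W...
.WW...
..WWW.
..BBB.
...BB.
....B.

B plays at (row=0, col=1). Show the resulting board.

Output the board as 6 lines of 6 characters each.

Answer: .BW...
.WB...
..WBW.
..BBB.
...BB.
....B.

Derivation:
Place B at (0,1); scan 8 dirs for brackets.
Dir NW: edge -> no flip
Dir N: edge -> no flip
Dir NE: edge -> no flip
Dir W: first cell '.' (not opp) -> no flip
Dir E: opp run (0,2), next='.' -> no flip
Dir SW: first cell '.' (not opp) -> no flip
Dir S: opp run (1,1), next='.' -> no flip
Dir SE: opp run (1,2) (2,3) capped by B -> flip
All flips: (1,2) (2,3)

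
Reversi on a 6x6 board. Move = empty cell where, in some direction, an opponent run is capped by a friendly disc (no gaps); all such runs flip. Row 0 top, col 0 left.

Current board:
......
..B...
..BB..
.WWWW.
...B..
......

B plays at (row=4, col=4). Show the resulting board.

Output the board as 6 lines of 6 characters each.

Place B at (4,4); scan 8 dirs for brackets.
Dir NW: opp run (3,3) capped by B -> flip
Dir N: opp run (3,4), next='.' -> no flip
Dir NE: first cell '.' (not opp) -> no flip
Dir W: first cell 'B' (not opp) -> no flip
Dir E: first cell '.' (not opp) -> no flip
Dir SW: first cell '.' (not opp) -> no flip
Dir S: first cell '.' (not opp) -> no flip
Dir SE: first cell '.' (not opp) -> no flip
All flips: (3,3)

Answer: ......
..B...
..BB..
.WWBW.
...BB.
......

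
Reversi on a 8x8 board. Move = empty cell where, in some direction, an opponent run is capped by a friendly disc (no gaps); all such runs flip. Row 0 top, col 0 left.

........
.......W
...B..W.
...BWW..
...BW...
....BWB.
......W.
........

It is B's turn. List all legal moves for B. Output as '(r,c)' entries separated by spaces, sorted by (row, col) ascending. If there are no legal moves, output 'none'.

Answer: (2,4) (2,5) (3,6) (4,5) (7,6) (7,7)

Derivation:
(0,6): no bracket -> illegal
(0,7): no bracket -> illegal
(1,5): no bracket -> illegal
(1,6): no bracket -> illegal
(2,4): flips 2 -> legal
(2,5): flips 1 -> legal
(2,7): no bracket -> illegal
(3,6): flips 2 -> legal
(3,7): no bracket -> illegal
(4,5): flips 2 -> legal
(4,6): no bracket -> illegal
(5,3): no bracket -> illegal
(5,7): no bracket -> illegal
(6,4): no bracket -> illegal
(6,5): no bracket -> illegal
(6,7): no bracket -> illegal
(7,5): no bracket -> illegal
(7,6): flips 1 -> legal
(7,7): flips 3 -> legal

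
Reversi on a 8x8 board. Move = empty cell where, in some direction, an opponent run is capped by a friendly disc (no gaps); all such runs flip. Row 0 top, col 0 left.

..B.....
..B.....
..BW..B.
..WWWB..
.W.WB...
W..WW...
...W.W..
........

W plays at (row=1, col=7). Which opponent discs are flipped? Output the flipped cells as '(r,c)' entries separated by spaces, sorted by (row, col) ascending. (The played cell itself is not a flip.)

Answer: (2,6) (3,5) (4,4)

Derivation:
Dir NW: first cell '.' (not opp) -> no flip
Dir N: first cell '.' (not opp) -> no flip
Dir NE: edge -> no flip
Dir W: first cell '.' (not opp) -> no flip
Dir E: edge -> no flip
Dir SW: opp run (2,6) (3,5) (4,4) capped by W -> flip
Dir S: first cell '.' (not opp) -> no flip
Dir SE: edge -> no flip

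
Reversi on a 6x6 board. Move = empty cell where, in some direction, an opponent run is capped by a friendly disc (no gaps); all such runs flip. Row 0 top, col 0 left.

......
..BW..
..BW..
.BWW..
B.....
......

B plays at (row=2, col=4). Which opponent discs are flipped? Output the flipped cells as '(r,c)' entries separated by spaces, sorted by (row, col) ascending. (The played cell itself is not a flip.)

Dir NW: opp run (1,3), next='.' -> no flip
Dir N: first cell '.' (not opp) -> no flip
Dir NE: first cell '.' (not opp) -> no flip
Dir W: opp run (2,3) capped by B -> flip
Dir E: first cell '.' (not opp) -> no flip
Dir SW: opp run (3,3), next='.' -> no flip
Dir S: first cell '.' (not opp) -> no flip
Dir SE: first cell '.' (not opp) -> no flip

Answer: (2,3)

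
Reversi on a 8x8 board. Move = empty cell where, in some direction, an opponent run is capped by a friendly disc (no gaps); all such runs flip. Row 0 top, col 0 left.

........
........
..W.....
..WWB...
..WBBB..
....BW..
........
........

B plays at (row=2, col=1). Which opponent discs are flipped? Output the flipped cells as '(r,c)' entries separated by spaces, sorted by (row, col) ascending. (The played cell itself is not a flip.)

Dir NW: first cell '.' (not opp) -> no flip
Dir N: first cell '.' (not opp) -> no flip
Dir NE: first cell '.' (not opp) -> no flip
Dir W: first cell '.' (not opp) -> no flip
Dir E: opp run (2,2), next='.' -> no flip
Dir SW: first cell '.' (not opp) -> no flip
Dir S: first cell '.' (not opp) -> no flip
Dir SE: opp run (3,2) capped by B -> flip

Answer: (3,2)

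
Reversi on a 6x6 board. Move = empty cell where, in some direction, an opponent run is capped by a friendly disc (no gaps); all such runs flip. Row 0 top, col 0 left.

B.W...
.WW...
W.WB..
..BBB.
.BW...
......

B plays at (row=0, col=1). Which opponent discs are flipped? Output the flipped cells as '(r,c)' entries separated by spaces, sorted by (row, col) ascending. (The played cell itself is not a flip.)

Dir NW: edge -> no flip
Dir N: edge -> no flip
Dir NE: edge -> no flip
Dir W: first cell 'B' (not opp) -> no flip
Dir E: opp run (0,2), next='.' -> no flip
Dir SW: first cell '.' (not opp) -> no flip
Dir S: opp run (1,1), next='.' -> no flip
Dir SE: opp run (1,2) capped by B -> flip

Answer: (1,2)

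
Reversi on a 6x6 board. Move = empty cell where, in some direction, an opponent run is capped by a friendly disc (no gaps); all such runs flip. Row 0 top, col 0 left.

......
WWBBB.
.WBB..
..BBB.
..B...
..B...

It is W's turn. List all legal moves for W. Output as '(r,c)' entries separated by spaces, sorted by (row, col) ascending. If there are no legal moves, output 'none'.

(0,1): no bracket -> illegal
(0,2): no bracket -> illegal
(0,3): flips 1 -> legal
(0,4): no bracket -> illegal
(0,5): no bracket -> illegal
(1,5): flips 3 -> legal
(2,4): flips 2 -> legal
(2,5): no bracket -> illegal
(3,1): no bracket -> illegal
(3,5): no bracket -> illegal
(4,1): no bracket -> illegal
(4,3): flips 1 -> legal
(4,4): flips 2 -> legal
(4,5): no bracket -> illegal
(5,1): no bracket -> illegal
(5,3): no bracket -> illegal

Answer: (0,3) (1,5) (2,4) (4,3) (4,4)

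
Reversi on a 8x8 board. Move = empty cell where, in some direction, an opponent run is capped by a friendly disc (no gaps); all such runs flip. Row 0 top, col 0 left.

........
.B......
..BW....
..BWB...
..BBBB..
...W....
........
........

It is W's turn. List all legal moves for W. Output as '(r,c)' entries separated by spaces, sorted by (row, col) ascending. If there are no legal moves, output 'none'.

(0,0): flips 2 -> legal
(0,1): no bracket -> illegal
(0,2): no bracket -> illegal
(1,0): no bracket -> illegal
(1,2): no bracket -> illegal
(1,3): no bracket -> illegal
(2,0): no bracket -> illegal
(2,1): flips 1 -> legal
(2,4): no bracket -> illegal
(2,5): no bracket -> illegal
(3,1): flips 2 -> legal
(3,5): flips 2 -> legal
(3,6): no bracket -> illegal
(4,1): flips 1 -> legal
(4,6): no bracket -> illegal
(5,1): flips 1 -> legal
(5,2): no bracket -> illegal
(5,4): no bracket -> illegal
(5,5): flips 1 -> legal
(5,6): flips 2 -> legal

Answer: (0,0) (2,1) (3,1) (3,5) (4,1) (5,1) (5,5) (5,6)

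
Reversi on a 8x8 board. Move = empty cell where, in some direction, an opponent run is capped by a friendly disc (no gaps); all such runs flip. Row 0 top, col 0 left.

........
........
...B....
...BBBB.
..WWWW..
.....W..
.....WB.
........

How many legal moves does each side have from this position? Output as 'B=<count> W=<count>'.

Answer: B=7 W=9

Derivation:
-- B to move --
(3,1): no bracket -> illegal
(3,2): no bracket -> illegal
(4,1): no bracket -> illegal
(4,6): no bracket -> illegal
(5,1): flips 1 -> legal
(5,2): flips 1 -> legal
(5,3): flips 2 -> legal
(5,4): flips 2 -> legal
(5,6): flips 1 -> legal
(6,4): flips 1 -> legal
(7,4): no bracket -> illegal
(7,5): flips 3 -> legal
(7,6): no bracket -> illegal
B mobility = 7
-- W to move --
(1,2): flips 2 -> legal
(1,3): flips 2 -> legal
(1,4): no bracket -> illegal
(2,2): flips 1 -> legal
(2,4): flips 2 -> legal
(2,5): flips 2 -> legal
(2,6): flips 1 -> legal
(2,7): flips 1 -> legal
(3,2): no bracket -> illegal
(3,7): no bracket -> illegal
(4,6): no bracket -> illegal
(4,7): no bracket -> illegal
(5,6): no bracket -> illegal
(5,7): no bracket -> illegal
(6,7): flips 1 -> legal
(7,5): no bracket -> illegal
(7,6): no bracket -> illegal
(7,7): flips 1 -> legal
W mobility = 9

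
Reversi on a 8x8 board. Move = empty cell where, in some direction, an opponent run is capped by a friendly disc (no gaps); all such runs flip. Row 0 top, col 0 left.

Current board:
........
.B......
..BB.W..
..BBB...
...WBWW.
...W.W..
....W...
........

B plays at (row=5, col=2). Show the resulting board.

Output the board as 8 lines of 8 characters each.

Answer: ........
.B......
..BB.W..
..BBB...
...BBWW.
..BW.W..
....W...
........

Derivation:
Place B at (5,2); scan 8 dirs for brackets.
Dir NW: first cell '.' (not opp) -> no flip
Dir N: first cell '.' (not opp) -> no flip
Dir NE: opp run (4,3) capped by B -> flip
Dir W: first cell '.' (not opp) -> no flip
Dir E: opp run (5,3), next='.' -> no flip
Dir SW: first cell '.' (not opp) -> no flip
Dir S: first cell '.' (not opp) -> no flip
Dir SE: first cell '.' (not opp) -> no flip
All flips: (4,3)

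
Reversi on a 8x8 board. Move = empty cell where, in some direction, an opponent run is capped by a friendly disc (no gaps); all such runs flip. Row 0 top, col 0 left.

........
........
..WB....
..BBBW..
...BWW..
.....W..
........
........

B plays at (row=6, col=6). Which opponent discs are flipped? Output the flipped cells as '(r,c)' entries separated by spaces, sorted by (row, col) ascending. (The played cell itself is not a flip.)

Answer: (4,4) (5,5)

Derivation:
Dir NW: opp run (5,5) (4,4) capped by B -> flip
Dir N: first cell '.' (not opp) -> no flip
Dir NE: first cell '.' (not opp) -> no flip
Dir W: first cell '.' (not opp) -> no flip
Dir E: first cell '.' (not opp) -> no flip
Dir SW: first cell '.' (not opp) -> no flip
Dir S: first cell '.' (not opp) -> no flip
Dir SE: first cell '.' (not opp) -> no flip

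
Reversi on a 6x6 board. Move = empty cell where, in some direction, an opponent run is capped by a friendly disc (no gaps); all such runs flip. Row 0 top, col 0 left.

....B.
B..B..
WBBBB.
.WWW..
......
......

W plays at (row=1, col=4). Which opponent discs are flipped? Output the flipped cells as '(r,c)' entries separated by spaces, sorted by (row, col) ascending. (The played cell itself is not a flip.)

Dir NW: first cell '.' (not opp) -> no flip
Dir N: opp run (0,4), next=edge -> no flip
Dir NE: first cell '.' (not opp) -> no flip
Dir W: opp run (1,3), next='.' -> no flip
Dir E: first cell '.' (not opp) -> no flip
Dir SW: opp run (2,3) capped by W -> flip
Dir S: opp run (2,4), next='.' -> no flip
Dir SE: first cell '.' (not opp) -> no flip

Answer: (2,3)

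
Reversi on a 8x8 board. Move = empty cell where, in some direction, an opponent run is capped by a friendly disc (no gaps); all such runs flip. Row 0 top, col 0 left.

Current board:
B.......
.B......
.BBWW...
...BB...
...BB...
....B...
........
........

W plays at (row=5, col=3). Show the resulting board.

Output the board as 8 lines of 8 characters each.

Answer: B.......
.B......
.BBWW...
...WB...
...WB...
...WB...
........
........

Derivation:
Place W at (5,3); scan 8 dirs for brackets.
Dir NW: first cell '.' (not opp) -> no flip
Dir N: opp run (4,3) (3,3) capped by W -> flip
Dir NE: opp run (4,4), next='.' -> no flip
Dir W: first cell '.' (not opp) -> no flip
Dir E: opp run (5,4), next='.' -> no flip
Dir SW: first cell '.' (not opp) -> no flip
Dir S: first cell '.' (not opp) -> no flip
Dir SE: first cell '.' (not opp) -> no flip
All flips: (3,3) (4,3)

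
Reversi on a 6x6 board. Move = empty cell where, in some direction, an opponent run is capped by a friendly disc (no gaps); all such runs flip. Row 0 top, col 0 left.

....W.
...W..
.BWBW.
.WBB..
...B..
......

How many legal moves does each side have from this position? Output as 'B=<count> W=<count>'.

Answer: B=7 W=6

Derivation:
-- B to move --
(0,2): no bracket -> illegal
(0,3): flips 1 -> legal
(0,5): no bracket -> illegal
(1,1): flips 1 -> legal
(1,2): flips 1 -> legal
(1,4): no bracket -> illegal
(1,5): flips 1 -> legal
(2,0): no bracket -> illegal
(2,5): flips 1 -> legal
(3,0): flips 1 -> legal
(3,4): no bracket -> illegal
(3,5): no bracket -> illegal
(4,0): no bracket -> illegal
(4,1): flips 1 -> legal
(4,2): no bracket -> illegal
B mobility = 7
-- W to move --
(1,0): no bracket -> illegal
(1,1): flips 1 -> legal
(1,2): no bracket -> illegal
(1,4): no bracket -> illegal
(2,0): flips 1 -> legal
(3,0): no bracket -> illegal
(3,4): flips 2 -> legal
(4,1): no bracket -> illegal
(4,2): flips 2 -> legal
(4,4): flips 1 -> legal
(5,2): no bracket -> illegal
(5,3): flips 3 -> legal
(5,4): no bracket -> illegal
W mobility = 6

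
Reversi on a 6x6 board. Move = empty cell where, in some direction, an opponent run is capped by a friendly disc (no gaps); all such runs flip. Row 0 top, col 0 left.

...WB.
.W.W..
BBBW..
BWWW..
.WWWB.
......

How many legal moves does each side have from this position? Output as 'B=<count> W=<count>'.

-- B to move --
(0,0): flips 1 -> legal
(0,1): flips 1 -> legal
(0,2): flips 2 -> legal
(1,0): no bracket -> illegal
(1,2): no bracket -> illegal
(1,4): no bracket -> illegal
(2,4): flips 1 -> legal
(3,4): flips 3 -> legal
(4,0): flips 4 -> legal
(5,0): no bracket -> illegal
(5,1): flips 2 -> legal
(5,2): flips 3 -> legal
(5,3): flips 2 -> legal
(5,4): flips 2 -> legal
B mobility = 10
-- W to move --
(0,5): flips 1 -> legal
(1,0): flips 1 -> legal
(1,2): flips 1 -> legal
(1,4): no bracket -> illegal
(1,5): no bracket -> illegal
(3,4): no bracket -> illegal
(3,5): no bracket -> illegal
(4,0): no bracket -> illegal
(4,5): flips 1 -> legal
(5,3): no bracket -> illegal
(5,4): no bracket -> illegal
(5,5): flips 1 -> legal
W mobility = 5

Answer: B=10 W=5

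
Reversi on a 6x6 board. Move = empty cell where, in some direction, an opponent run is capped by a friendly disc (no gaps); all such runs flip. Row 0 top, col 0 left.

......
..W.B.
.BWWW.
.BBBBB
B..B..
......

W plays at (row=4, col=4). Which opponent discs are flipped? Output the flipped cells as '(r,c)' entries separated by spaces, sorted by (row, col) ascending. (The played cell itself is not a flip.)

Dir NW: opp run (3,3) capped by W -> flip
Dir N: opp run (3,4) capped by W -> flip
Dir NE: opp run (3,5), next=edge -> no flip
Dir W: opp run (4,3), next='.' -> no flip
Dir E: first cell '.' (not opp) -> no flip
Dir SW: first cell '.' (not opp) -> no flip
Dir S: first cell '.' (not opp) -> no flip
Dir SE: first cell '.' (not opp) -> no flip

Answer: (3,3) (3,4)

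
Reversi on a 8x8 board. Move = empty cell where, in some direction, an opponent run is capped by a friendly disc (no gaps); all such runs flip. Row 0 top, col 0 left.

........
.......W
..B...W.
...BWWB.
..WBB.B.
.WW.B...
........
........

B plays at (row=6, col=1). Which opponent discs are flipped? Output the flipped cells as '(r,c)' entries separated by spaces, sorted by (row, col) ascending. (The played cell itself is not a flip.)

Dir NW: first cell '.' (not opp) -> no flip
Dir N: opp run (5,1), next='.' -> no flip
Dir NE: opp run (5,2) capped by B -> flip
Dir W: first cell '.' (not opp) -> no flip
Dir E: first cell '.' (not opp) -> no flip
Dir SW: first cell '.' (not opp) -> no flip
Dir S: first cell '.' (not opp) -> no flip
Dir SE: first cell '.' (not opp) -> no flip

Answer: (5,2)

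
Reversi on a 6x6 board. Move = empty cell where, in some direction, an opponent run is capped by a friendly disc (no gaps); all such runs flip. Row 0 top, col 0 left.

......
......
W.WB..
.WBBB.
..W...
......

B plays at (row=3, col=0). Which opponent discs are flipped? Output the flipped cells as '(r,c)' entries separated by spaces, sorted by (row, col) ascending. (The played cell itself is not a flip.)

Dir NW: edge -> no flip
Dir N: opp run (2,0), next='.' -> no flip
Dir NE: first cell '.' (not opp) -> no flip
Dir W: edge -> no flip
Dir E: opp run (3,1) capped by B -> flip
Dir SW: edge -> no flip
Dir S: first cell '.' (not opp) -> no flip
Dir SE: first cell '.' (not opp) -> no flip

Answer: (3,1)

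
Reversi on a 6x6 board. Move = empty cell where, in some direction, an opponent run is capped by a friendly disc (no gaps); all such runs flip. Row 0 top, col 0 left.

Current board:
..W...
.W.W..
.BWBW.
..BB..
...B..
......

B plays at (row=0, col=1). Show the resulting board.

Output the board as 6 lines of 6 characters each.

Place B at (0,1); scan 8 dirs for brackets.
Dir NW: edge -> no flip
Dir N: edge -> no flip
Dir NE: edge -> no flip
Dir W: first cell '.' (not opp) -> no flip
Dir E: opp run (0,2), next='.' -> no flip
Dir SW: first cell '.' (not opp) -> no flip
Dir S: opp run (1,1) capped by B -> flip
Dir SE: first cell '.' (not opp) -> no flip
All flips: (1,1)

Answer: .BW...
.B.W..
.BWBW.
..BB..
...B..
......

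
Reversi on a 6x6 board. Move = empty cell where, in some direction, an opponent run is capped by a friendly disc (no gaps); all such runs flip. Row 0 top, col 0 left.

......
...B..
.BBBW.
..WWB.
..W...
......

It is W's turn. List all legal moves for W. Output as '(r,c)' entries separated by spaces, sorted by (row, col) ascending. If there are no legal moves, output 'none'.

(0,2): flips 1 -> legal
(0,3): flips 2 -> legal
(0,4): no bracket -> illegal
(1,0): flips 1 -> legal
(1,1): flips 1 -> legal
(1,2): flips 1 -> legal
(1,4): flips 1 -> legal
(2,0): flips 3 -> legal
(2,5): no bracket -> illegal
(3,0): no bracket -> illegal
(3,1): no bracket -> illegal
(3,5): flips 1 -> legal
(4,3): no bracket -> illegal
(4,4): flips 1 -> legal
(4,5): no bracket -> illegal

Answer: (0,2) (0,3) (1,0) (1,1) (1,2) (1,4) (2,0) (3,5) (4,4)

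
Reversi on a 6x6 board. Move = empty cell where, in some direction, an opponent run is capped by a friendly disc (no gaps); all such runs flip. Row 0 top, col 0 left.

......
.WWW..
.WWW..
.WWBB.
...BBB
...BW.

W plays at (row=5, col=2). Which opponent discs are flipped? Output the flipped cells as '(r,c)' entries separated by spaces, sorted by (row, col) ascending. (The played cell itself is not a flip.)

Dir NW: first cell '.' (not opp) -> no flip
Dir N: first cell '.' (not opp) -> no flip
Dir NE: opp run (4,3) (3,4), next='.' -> no flip
Dir W: first cell '.' (not opp) -> no flip
Dir E: opp run (5,3) capped by W -> flip
Dir SW: edge -> no flip
Dir S: edge -> no flip
Dir SE: edge -> no flip

Answer: (5,3)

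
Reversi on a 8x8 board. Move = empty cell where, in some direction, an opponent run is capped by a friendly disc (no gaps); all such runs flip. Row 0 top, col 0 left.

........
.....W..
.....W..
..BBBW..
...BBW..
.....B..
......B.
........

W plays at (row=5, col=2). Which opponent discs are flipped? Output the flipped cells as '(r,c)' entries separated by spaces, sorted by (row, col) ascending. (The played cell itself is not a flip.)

Answer: (3,4) (4,3)

Derivation:
Dir NW: first cell '.' (not opp) -> no flip
Dir N: first cell '.' (not opp) -> no flip
Dir NE: opp run (4,3) (3,4) capped by W -> flip
Dir W: first cell '.' (not opp) -> no flip
Dir E: first cell '.' (not opp) -> no flip
Dir SW: first cell '.' (not opp) -> no flip
Dir S: first cell '.' (not opp) -> no flip
Dir SE: first cell '.' (not opp) -> no flip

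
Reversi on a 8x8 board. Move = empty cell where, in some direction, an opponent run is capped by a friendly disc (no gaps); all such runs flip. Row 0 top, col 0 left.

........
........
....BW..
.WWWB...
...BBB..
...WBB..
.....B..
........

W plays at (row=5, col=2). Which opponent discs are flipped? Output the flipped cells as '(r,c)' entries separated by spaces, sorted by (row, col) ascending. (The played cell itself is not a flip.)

Answer: (3,4) (4,3)

Derivation:
Dir NW: first cell '.' (not opp) -> no flip
Dir N: first cell '.' (not opp) -> no flip
Dir NE: opp run (4,3) (3,4) capped by W -> flip
Dir W: first cell '.' (not opp) -> no flip
Dir E: first cell 'W' (not opp) -> no flip
Dir SW: first cell '.' (not opp) -> no flip
Dir S: first cell '.' (not opp) -> no flip
Dir SE: first cell '.' (not opp) -> no flip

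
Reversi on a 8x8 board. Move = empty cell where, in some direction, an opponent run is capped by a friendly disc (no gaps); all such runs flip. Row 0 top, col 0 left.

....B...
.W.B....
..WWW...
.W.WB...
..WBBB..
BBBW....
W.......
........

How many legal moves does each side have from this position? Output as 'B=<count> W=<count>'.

Answer: B=12 W=9

Derivation:
-- B to move --
(0,0): flips 3 -> legal
(0,1): no bracket -> illegal
(0,2): no bracket -> illegal
(1,0): no bracket -> illegal
(1,2): flips 1 -> legal
(1,4): flips 1 -> legal
(1,5): flips 3 -> legal
(2,0): no bracket -> illegal
(2,1): no bracket -> illegal
(2,5): no bracket -> illegal
(3,0): no bracket -> illegal
(3,2): flips 2 -> legal
(3,5): flips 1 -> legal
(4,0): flips 2 -> legal
(4,1): flips 1 -> legal
(5,4): flips 1 -> legal
(6,1): no bracket -> illegal
(6,2): flips 1 -> legal
(6,3): flips 1 -> legal
(6,4): no bracket -> illegal
(7,0): flips 1 -> legal
(7,1): no bracket -> illegal
B mobility = 12
-- W to move --
(0,2): flips 1 -> legal
(0,3): flips 1 -> legal
(0,5): no bracket -> illegal
(1,2): no bracket -> illegal
(1,4): no bracket -> illegal
(1,5): no bracket -> illegal
(2,5): no bracket -> illegal
(3,2): no bracket -> illegal
(3,5): flips 2 -> legal
(3,6): no bracket -> illegal
(4,0): flips 1 -> legal
(4,1): no bracket -> illegal
(4,6): flips 3 -> legal
(5,4): flips 2 -> legal
(5,5): flips 1 -> legal
(5,6): flips 2 -> legal
(6,1): no bracket -> illegal
(6,2): flips 1 -> legal
(6,3): no bracket -> illegal
W mobility = 9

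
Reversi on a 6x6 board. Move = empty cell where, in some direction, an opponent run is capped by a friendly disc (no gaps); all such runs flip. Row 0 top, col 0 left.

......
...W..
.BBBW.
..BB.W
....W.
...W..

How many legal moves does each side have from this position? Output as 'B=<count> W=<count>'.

-- B to move --
(0,2): no bracket -> illegal
(0,3): flips 1 -> legal
(0,4): flips 1 -> legal
(1,2): no bracket -> illegal
(1,4): no bracket -> illegal
(1,5): flips 1 -> legal
(2,5): flips 1 -> legal
(3,4): no bracket -> illegal
(4,2): no bracket -> illegal
(4,3): no bracket -> illegal
(4,5): no bracket -> illegal
(5,2): no bracket -> illegal
(5,4): no bracket -> illegal
(5,5): flips 1 -> legal
B mobility = 5
-- W to move --
(1,0): no bracket -> illegal
(1,1): flips 2 -> legal
(1,2): no bracket -> illegal
(1,4): no bracket -> illegal
(2,0): flips 3 -> legal
(3,0): no bracket -> illegal
(3,1): flips 1 -> legal
(3,4): no bracket -> illegal
(4,1): no bracket -> illegal
(4,2): flips 1 -> legal
(4,3): flips 2 -> legal
W mobility = 5

Answer: B=5 W=5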